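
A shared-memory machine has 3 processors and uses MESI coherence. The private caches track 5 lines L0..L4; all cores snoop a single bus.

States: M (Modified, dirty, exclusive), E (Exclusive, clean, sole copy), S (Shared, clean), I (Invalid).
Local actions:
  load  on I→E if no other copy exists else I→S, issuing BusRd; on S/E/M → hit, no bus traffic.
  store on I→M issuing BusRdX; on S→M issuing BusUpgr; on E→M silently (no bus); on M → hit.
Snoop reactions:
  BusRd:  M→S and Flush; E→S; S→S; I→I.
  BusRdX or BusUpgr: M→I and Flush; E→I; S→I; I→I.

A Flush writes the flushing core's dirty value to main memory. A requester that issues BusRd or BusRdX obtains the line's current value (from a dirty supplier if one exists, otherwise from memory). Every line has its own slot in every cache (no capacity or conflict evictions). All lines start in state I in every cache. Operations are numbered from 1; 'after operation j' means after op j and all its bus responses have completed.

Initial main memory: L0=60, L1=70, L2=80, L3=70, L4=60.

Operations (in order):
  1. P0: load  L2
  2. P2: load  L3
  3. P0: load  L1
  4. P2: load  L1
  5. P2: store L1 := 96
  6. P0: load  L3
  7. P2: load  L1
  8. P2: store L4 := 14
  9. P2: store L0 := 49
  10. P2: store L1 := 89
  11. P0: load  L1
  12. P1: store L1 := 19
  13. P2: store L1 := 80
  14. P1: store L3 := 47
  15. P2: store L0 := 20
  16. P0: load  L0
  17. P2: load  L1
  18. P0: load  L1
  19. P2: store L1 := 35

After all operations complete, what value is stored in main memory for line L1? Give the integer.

1. P0: load  L2  bus=[BusRd]  L2: P0=E P1=I P2=I  mem[L2]=80
2. P2: load  L3  bus=[BusRd]  L3: P0=I P1=I P2=E  mem[L3]=70
3. P0: load  L1  bus=[BusRd]  L1: P0=E P1=I P2=I  mem[L1]=70
4. P2: load  L1  bus=[BusRd]  L1: P0=S P1=I P2=S  mem[L1]=70
5. P2: store L1 := 96  bus=[BusUpgr]  L1: P0=I P1=I P2=M  mem[L1]=70
6. P0: load  L3  bus=[BusRd]  L3: P0=S P1=I P2=S  mem[L3]=70
7. P2: load  L1  bus=[-]  L1: P0=I P1=I P2=M  mem[L1]=70
8. P2: store L4 := 14  bus=[BusRdX]  L4: P0=I P1=I P2=M  mem[L4]=60
9. P2: store L0 := 49  bus=[BusRdX]  L0: P0=I P1=I P2=M  mem[L0]=60
10. P2: store L1 := 89  bus=[-]  L1: P0=I P1=I P2=M  mem[L1]=70
11. P0: load  L1  bus=[BusRd,Flush]  L1: P0=S P1=I P2=S  mem[L1]=89
12. P1: store L1 := 19  bus=[BusRdX]  L1: P0=I P1=M P2=I  mem[L1]=89
13. P2: store L1 := 80  bus=[BusRdX,Flush]  L1: P0=I P1=I P2=M  mem[L1]=19
14. P1: store L3 := 47  bus=[BusRdX]  L3: P0=I P1=M P2=I  mem[L3]=70
15. P2: store L0 := 20  bus=[-]  L0: P0=I P1=I P2=M  mem[L0]=60
16. P0: load  L0  bus=[BusRd,Flush]  L0: P0=S P1=I P2=S  mem[L0]=20
17. P2: load  L1  bus=[-]  L1: P0=I P1=I P2=M  mem[L1]=19
18. P0: load  L1  bus=[BusRd,Flush]  L1: P0=S P1=I P2=S  mem[L1]=80
19. P2: store L1 := 35  bus=[BusUpgr]  L1: P0=I P1=I P2=M  mem[L1]=80

memory[L1] = 80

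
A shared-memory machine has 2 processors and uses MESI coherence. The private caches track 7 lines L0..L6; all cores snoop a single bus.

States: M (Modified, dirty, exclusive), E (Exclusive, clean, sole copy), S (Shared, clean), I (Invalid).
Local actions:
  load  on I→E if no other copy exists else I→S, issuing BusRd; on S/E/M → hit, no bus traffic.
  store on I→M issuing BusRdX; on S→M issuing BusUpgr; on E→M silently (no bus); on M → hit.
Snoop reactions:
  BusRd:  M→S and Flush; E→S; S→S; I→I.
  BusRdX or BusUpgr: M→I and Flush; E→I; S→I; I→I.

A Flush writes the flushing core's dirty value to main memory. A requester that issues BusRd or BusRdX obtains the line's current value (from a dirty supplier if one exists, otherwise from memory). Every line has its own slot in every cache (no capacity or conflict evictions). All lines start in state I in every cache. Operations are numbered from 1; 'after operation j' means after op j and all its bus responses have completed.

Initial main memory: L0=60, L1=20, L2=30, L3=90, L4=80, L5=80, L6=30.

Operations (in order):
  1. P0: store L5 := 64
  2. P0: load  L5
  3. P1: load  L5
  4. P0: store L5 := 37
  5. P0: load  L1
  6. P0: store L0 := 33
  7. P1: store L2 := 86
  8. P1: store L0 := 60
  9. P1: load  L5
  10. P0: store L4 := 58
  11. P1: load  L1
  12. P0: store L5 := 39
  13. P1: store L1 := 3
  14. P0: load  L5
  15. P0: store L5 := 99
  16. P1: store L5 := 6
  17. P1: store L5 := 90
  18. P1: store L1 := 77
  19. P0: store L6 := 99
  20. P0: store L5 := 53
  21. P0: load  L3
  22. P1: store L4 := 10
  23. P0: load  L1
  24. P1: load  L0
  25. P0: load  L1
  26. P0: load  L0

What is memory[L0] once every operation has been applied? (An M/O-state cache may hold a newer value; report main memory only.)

step 1: P0: store L5 := 64  ⟶  MI  (L5)  txn=BusRdX  M[L5]=80
step 2: P0: load  L5  ⟶  MI  (L5)  txn=∅  M[L5]=80
step 3: P1: load  L5  ⟶  SS  (L5)  txn=BusRd+Flush  M[L5]=64
step 4: P0: store L5 := 37  ⟶  MI  (L5)  txn=BusUpgr  M[L5]=64
step 5: P0: load  L1  ⟶  EI  (L1)  txn=BusRd  M[L1]=20
step 6: P0: store L0 := 33  ⟶  MI  (L0)  txn=BusRdX  M[L0]=60
step 7: P1: store L2 := 86  ⟶  IM  (L2)  txn=BusRdX  M[L2]=30
step 8: P1: store L0 := 60  ⟶  IM  (L0)  txn=BusRdX+Flush  M[L0]=33
step 9: P1: load  L5  ⟶  SS  (L5)  txn=BusRd+Flush  M[L5]=37
step 10: P0: store L4 := 58  ⟶  MI  (L4)  txn=BusRdX  M[L4]=80
step 11: P1: load  L1  ⟶  SS  (L1)  txn=BusRd  M[L1]=20
step 12: P0: store L5 := 39  ⟶  MI  (L5)  txn=BusUpgr  M[L5]=37
step 13: P1: store L1 := 3  ⟶  IM  (L1)  txn=BusUpgr  M[L1]=20
step 14: P0: load  L5  ⟶  MI  (L5)  txn=∅  M[L5]=37
step 15: P0: store L5 := 99  ⟶  MI  (L5)  txn=∅  M[L5]=37
step 16: P1: store L5 := 6  ⟶  IM  (L5)  txn=BusRdX+Flush  M[L5]=99
step 17: P1: store L5 := 90  ⟶  IM  (L5)  txn=∅  M[L5]=99
step 18: P1: store L1 := 77  ⟶  IM  (L1)  txn=∅  M[L1]=20
step 19: P0: store L6 := 99  ⟶  MI  (L6)  txn=BusRdX  M[L6]=30
step 20: P0: store L5 := 53  ⟶  MI  (L5)  txn=BusRdX+Flush  M[L5]=90
step 21: P0: load  L3  ⟶  EI  (L3)  txn=BusRd  M[L3]=90
step 22: P1: store L4 := 10  ⟶  IM  (L4)  txn=BusRdX+Flush  M[L4]=58
step 23: P0: load  L1  ⟶  SS  (L1)  txn=BusRd+Flush  M[L1]=77
step 24: P1: load  L0  ⟶  IM  (L0)  txn=∅  M[L0]=33
step 25: P0: load  L1  ⟶  SS  (L1)  txn=∅  M[L1]=77
step 26: P0: load  L0  ⟶  SS  (L0)  txn=BusRd+Flush  M[L0]=60

memory[L0] = 60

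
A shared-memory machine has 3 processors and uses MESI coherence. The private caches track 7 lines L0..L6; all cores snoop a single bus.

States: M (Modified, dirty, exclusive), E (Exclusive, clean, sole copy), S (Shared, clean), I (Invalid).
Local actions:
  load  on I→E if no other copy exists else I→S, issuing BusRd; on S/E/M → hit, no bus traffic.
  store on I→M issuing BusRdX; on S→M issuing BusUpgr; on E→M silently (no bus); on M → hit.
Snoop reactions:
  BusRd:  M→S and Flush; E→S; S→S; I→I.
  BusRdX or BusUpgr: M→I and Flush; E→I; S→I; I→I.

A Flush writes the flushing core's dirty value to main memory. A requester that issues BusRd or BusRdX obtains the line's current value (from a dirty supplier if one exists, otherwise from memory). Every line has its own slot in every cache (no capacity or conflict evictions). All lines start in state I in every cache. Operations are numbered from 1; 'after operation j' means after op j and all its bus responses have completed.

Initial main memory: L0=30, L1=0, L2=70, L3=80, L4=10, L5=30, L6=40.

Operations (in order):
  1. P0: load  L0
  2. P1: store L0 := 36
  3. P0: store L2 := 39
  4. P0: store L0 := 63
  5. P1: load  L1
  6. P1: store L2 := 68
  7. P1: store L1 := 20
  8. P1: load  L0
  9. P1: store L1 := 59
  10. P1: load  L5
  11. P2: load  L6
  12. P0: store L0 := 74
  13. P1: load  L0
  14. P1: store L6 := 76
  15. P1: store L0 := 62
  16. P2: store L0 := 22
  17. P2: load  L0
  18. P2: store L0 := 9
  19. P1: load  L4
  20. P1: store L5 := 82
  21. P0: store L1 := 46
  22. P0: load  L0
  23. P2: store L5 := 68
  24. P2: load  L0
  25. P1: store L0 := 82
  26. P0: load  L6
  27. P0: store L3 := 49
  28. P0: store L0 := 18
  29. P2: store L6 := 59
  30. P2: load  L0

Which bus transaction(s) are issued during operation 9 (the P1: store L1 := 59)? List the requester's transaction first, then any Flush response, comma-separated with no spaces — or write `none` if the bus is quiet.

1. P0: load  L0  bus=[BusRd]  L0: P0=E P1=I P2=I  mem[L0]=30
2. P1: store L0 := 36  bus=[BusRdX]  L0: P0=I P1=M P2=I  mem[L0]=30
3. P0: store L2 := 39  bus=[BusRdX]  L2: P0=M P1=I P2=I  mem[L2]=70
4. P0: store L0 := 63  bus=[BusRdX,Flush]  L0: P0=M P1=I P2=I  mem[L0]=36
5. P1: load  L1  bus=[BusRd]  L1: P0=I P1=E P2=I  mem[L1]=0
6. P1: store L2 := 68  bus=[BusRdX,Flush]  L2: P0=I P1=M P2=I  mem[L2]=39
7. P1: store L1 := 20  bus=[-]  L1: P0=I P1=M P2=I  mem[L1]=0
8. P1: load  L0  bus=[BusRd,Flush]  L0: P0=S P1=S P2=I  mem[L0]=63
9. P1: store L1 := 59  bus=[-]  L1: P0=I P1=M P2=I  mem[L1]=0
10. P1: load  L5  bus=[BusRd]  L5: P0=I P1=E P2=I  mem[L5]=30
11. P2: load  L6  bus=[BusRd]  L6: P0=I P1=I P2=E  mem[L6]=40
12. P0: store L0 := 74  bus=[BusUpgr]  L0: P0=M P1=I P2=I  mem[L0]=63
13. P1: load  L0  bus=[BusRd,Flush]  L0: P0=S P1=S P2=I  mem[L0]=74
14. P1: store L6 := 76  bus=[BusRdX]  L6: P0=I P1=M P2=I  mem[L6]=40
15. P1: store L0 := 62  bus=[BusUpgr]  L0: P0=I P1=M P2=I  mem[L0]=74
16. P2: store L0 := 22  bus=[BusRdX,Flush]  L0: P0=I P1=I P2=M  mem[L0]=62
17. P2: load  L0  bus=[-]  L0: P0=I P1=I P2=M  mem[L0]=62
18. P2: store L0 := 9  bus=[-]  L0: P0=I P1=I P2=M  mem[L0]=62
19. P1: load  L4  bus=[BusRd]  L4: P0=I P1=E P2=I  mem[L4]=10
20. P1: store L5 := 82  bus=[-]  L5: P0=I P1=M P2=I  mem[L5]=30
21. P0: store L1 := 46  bus=[BusRdX,Flush]  L1: P0=M P1=I P2=I  mem[L1]=59
22. P0: load  L0  bus=[BusRd,Flush]  L0: P0=S P1=I P2=S  mem[L0]=9
23. P2: store L5 := 68  bus=[BusRdX,Flush]  L5: P0=I P1=I P2=M  mem[L5]=82
24. P2: load  L0  bus=[-]  L0: P0=S P1=I P2=S  mem[L0]=9
25. P1: store L0 := 82  bus=[BusRdX]  L0: P0=I P1=M P2=I  mem[L0]=9
26. P0: load  L6  bus=[BusRd,Flush]  L6: P0=S P1=S P2=I  mem[L6]=76
27. P0: store L3 := 49  bus=[BusRdX]  L3: P0=M P1=I P2=I  mem[L3]=80
28. P0: store L0 := 18  bus=[BusRdX,Flush]  L0: P0=M P1=I P2=I  mem[L0]=82
29. P2: store L6 := 59  bus=[BusRdX]  L6: P0=I P1=I P2=M  mem[L6]=76
30. P2: load  L0  bus=[BusRd,Flush]  L0: P0=S P1=I P2=S  mem[L0]=18

bus = none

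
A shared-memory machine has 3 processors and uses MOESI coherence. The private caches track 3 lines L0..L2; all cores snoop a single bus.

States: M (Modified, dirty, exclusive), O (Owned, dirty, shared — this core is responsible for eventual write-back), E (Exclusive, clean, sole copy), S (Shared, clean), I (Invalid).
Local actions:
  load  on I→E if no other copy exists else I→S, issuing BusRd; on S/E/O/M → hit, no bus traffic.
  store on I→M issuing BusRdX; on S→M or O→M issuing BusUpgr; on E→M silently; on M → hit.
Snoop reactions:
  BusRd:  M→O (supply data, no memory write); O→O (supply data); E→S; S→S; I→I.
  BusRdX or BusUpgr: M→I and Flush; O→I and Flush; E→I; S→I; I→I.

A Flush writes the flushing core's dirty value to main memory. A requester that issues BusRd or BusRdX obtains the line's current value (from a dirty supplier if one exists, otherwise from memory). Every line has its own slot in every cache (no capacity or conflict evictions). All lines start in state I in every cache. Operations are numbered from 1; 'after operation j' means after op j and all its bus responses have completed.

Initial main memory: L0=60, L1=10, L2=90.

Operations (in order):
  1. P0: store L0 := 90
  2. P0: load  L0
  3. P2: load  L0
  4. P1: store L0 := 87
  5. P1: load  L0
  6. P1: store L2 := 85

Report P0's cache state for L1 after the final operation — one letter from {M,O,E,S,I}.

state = I

step 1: P0: store L0 := 90  ⟶  MII  (L0)  txn=BusRdX  M[L0]=60
step 2: P0: load  L0  ⟶  MII  (L0)  txn=∅  M[L0]=60
step 3: P2: load  L0  ⟶  OIS  (L0)  txn=BusRd  M[L0]=60
step 4: P1: store L0 := 87  ⟶  IMI  (L0)  txn=BusRdX+Flush  M[L0]=90
step 5: P1: load  L0  ⟶  IMI  (L0)  txn=∅  M[L0]=90
step 6: P1: store L2 := 85  ⟶  IMI  (L2)  txn=BusRdX  M[L2]=90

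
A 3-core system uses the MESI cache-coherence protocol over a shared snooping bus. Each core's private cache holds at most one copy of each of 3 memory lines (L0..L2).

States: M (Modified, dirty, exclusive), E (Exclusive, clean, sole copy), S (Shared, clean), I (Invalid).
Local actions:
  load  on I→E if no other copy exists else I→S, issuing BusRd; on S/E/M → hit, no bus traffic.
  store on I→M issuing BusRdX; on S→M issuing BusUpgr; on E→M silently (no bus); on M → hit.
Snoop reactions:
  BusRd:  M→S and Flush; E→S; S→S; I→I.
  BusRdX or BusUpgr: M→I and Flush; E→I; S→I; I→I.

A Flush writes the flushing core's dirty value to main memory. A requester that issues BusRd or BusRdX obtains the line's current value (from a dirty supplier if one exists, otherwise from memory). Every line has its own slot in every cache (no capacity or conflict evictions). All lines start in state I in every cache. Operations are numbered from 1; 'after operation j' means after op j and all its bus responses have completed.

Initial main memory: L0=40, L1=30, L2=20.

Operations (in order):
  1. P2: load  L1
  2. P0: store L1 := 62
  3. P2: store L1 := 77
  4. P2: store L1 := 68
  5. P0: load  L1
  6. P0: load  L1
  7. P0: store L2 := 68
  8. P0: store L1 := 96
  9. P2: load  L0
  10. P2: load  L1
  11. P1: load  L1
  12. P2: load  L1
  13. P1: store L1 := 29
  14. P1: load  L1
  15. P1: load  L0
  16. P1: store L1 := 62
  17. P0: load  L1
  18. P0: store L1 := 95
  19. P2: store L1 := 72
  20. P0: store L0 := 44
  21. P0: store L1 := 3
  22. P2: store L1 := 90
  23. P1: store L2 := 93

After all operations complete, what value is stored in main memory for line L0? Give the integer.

[1] P2: load  L1 | P0:I, P1:I, P2:E(30) | bus: BusRd
[2] P0: store L1 := 62 | P0:M(62), P1:I, P2:I | bus: BusRdX
[3] P2: store L1 := 77 | P0:I, P1:I, P2:M(77) | bus: BusRdX,Flush
[4] P2: store L1 := 68 | P0:I, P1:I, P2:M(68) | bus: none
[5] P0: load  L1 | P0:S(68), P1:I, P2:S(68) | bus: BusRd,Flush
[6] P0: load  L1 | P0:S(68), P1:I, P2:S(68) | bus: none
[7] P0: store L2 := 68 | P0:M(68), P1:I, P2:I | bus: BusRdX
[8] P0: store L1 := 96 | P0:M(96), P1:I, P2:I | bus: BusUpgr
[9] P2: load  L0 | P0:I, P1:I, P2:E(40) | bus: BusRd
[10] P2: load  L1 | P0:S(96), P1:I, P2:S(96) | bus: BusRd,Flush
[11] P1: load  L1 | P0:S(96), P1:S(96), P2:S(96) | bus: BusRd
[12] P2: load  L1 | P0:S(96), P1:S(96), P2:S(96) | bus: none
[13] P1: store L1 := 29 | P0:I, P1:M(29), P2:I | bus: BusUpgr
[14] P1: load  L1 | P0:I, P1:M(29), P2:I | bus: none
[15] P1: load  L0 | P0:I, P1:S(40), P2:S(40) | bus: BusRd
[16] P1: store L1 := 62 | P0:I, P1:M(62), P2:I | bus: none
[17] P0: load  L1 | P0:S(62), P1:S(62), P2:I | bus: BusRd,Flush
[18] P0: store L1 := 95 | P0:M(95), P1:I, P2:I | bus: BusUpgr
[19] P2: store L1 := 72 | P0:I, P1:I, P2:M(72) | bus: BusRdX,Flush
[20] P0: store L0 := 44 | P0:M(44), P1:I, P2:I | bus: BusRdX
[21] P0: store L1 := 3 | P0:M(3), P1:I, P2:I | bus: BusRdX,Flush
[22] P2: store L1 := 90 | P0:I, P1:I, P2:M(90) | bus: BusRdX,Flush
[23] P1: store L2 := 93 | P0:I, P1:M(93), P2:I | bus: BusRdX,Flush

memory[L0] = 40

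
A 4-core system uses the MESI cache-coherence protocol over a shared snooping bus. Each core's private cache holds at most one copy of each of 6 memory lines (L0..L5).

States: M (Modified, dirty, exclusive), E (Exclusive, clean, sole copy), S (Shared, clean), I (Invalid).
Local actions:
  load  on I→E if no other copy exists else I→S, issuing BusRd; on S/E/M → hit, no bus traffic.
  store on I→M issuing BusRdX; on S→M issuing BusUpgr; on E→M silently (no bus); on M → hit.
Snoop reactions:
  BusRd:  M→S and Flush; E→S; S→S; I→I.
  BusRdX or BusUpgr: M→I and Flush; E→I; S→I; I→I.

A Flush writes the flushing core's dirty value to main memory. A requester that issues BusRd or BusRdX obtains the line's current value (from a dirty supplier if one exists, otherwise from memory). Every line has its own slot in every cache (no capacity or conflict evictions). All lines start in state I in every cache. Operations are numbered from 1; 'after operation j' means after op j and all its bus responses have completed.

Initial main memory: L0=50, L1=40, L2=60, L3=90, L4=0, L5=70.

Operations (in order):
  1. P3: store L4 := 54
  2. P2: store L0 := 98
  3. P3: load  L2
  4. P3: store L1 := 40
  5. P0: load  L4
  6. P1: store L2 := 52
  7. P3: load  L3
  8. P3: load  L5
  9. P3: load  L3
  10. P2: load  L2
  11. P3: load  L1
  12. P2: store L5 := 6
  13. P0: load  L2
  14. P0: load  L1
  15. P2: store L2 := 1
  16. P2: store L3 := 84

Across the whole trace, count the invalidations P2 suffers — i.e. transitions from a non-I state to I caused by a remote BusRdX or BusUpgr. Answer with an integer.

invalidations = 0

1. P3: store L4 := 54  bus=[BusRdX]  L4: P0=I P1=I P2=I P3=M  mem[L4]=0
2. P2: store L0 := 98  bus=[BusRdX]  L0: P0=I P1=I P2=M P3=I  mem[L0]=50
3. P3: load  L2  bus=[BusRd]  L2: P0=I P1=I P2=I P3=E  mem[L2]=60
4. P3: store L1 := 40  bus=[BusRdX]  L1: P0=I P1=I P2=I P3=M  mem[L1]=40
5. P0: load  L4  bus=[BusRd,Flush]  L4: P0=S P1=I P2=I P3=S  mem[L4]=54
6. P1: store L2 := 52  bus=[BusRdX]  L2: P0=I P1=M P2=I P3=I  mem[L2]=60
7. P3: load  L3  bus=[BusRd]  L3: P0=I P1=I P2=I P3=E  mem[L3]=90
8. P3: load  L5  bus=[BusRd]  L5: P0=I P1=I P2=I P3=E  mem[L5]=70
9. P3: load  L3  bus=[-]  L3: P0=I P1=I P2=I P3=E  mem[L3]=90
10. P2: load  L2  bus=[BusRd,Flush]  L2: P0=I P1=S P2=S P3=I  mem[L2]=52
11. P3: load  L1  bus=[-]  L1: P0=I P1=I P2=I P3=M  mem[L1]=40
12. P2: store L5 := 6  bus=[BusRdX]  L5: P0=I P1=I P2=M P3=I  mem[L5]=70
13. P0: load  L2  bus=[BusRd]  L2: P0=S P1=S P2=S P3=I  mem[L2]=52
14. P0: load  L1  bus=[BusRd,Flush]  L1: P0=S P1=I P2=I P3=S  mem[L1]=40
15. P2: store L2 := 1  bus=[BusUpgr]  L2: P0=I P1=I P2=M P3=I  mem[L2]=52
16. P2: store L3 := 84  bus=[BusRdX]  L3: P0=I P1=I P2=M P3=I  mem[L3]=90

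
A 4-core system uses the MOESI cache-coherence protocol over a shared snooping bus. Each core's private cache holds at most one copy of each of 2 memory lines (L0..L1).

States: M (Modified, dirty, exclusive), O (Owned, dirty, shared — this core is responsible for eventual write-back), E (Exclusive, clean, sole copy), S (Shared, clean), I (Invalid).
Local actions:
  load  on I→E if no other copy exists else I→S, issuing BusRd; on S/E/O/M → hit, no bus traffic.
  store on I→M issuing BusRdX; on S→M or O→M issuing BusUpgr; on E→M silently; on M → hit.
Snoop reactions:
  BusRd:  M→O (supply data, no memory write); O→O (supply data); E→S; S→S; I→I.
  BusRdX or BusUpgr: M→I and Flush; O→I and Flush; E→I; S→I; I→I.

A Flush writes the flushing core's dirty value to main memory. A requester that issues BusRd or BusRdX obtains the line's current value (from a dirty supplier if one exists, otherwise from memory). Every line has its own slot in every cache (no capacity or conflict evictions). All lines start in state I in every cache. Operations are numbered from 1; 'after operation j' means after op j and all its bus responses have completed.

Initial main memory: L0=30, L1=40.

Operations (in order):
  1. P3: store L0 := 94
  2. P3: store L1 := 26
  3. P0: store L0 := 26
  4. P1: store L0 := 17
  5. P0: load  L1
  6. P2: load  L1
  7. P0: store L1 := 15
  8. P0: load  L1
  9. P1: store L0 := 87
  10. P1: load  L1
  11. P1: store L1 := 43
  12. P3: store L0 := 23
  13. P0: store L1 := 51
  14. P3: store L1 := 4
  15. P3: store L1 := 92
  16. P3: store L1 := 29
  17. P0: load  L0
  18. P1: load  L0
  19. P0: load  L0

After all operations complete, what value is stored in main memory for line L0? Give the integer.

memory[L0] = 87

1. P3: store L0 := 94  bus=[BusRdX]  L0: P0=I P1=I P2=I P3=M  mem[L0]=30
2. P3: store L1 := 26  bus=[BusRdX]  L1: P0=I P1=I P2=I P3=M  mem[L1]=40
3. P0: store L0 := 26  bus=[BusRdX,Flush]  L0: P0=M P1=I P2=I P3=I  mem[L0]=94
4. P1: store L0 := 17  bus=[BusRdX,Flush]  L0: P0=I P1=M P2=I P3=I  mem[L0]=26
5. P0: load  L1  bus=[BusRd]  L1: P0=S P1=I P2=I P3=O  mem[L1]=40
6. P2: load  L1  bus=[BusRd]  L1: P0=S P1=I P2=S P3=O  mem[L1]=40
7. P0: store L1 := 15  bus=[BusUpgr,Flush]  L1: P0=M P1=I P2=I P3=I  mem[L1]=26
8. P0: load  L1  bus=[-]  L1: P0=M P1=I P2=I P3=I  mem[L1]=26
9. P1: store L0 := 87  bus=[-]  L0: P0=I P1=M P2=I P3=I  mem[L0]=26
10. P1: load  L1  bus=[BusRd]  L1: P0=O P1=S P2=I P3=I  mem[L1]=26
11. P1: store L1 := 43  bus=[BusUpgr,Flush]  L1: P0=I P1=M P2=I P3=I  mem[L1]=15
12. P3: store L0 := 23  bus=[BusRdX,Flush]  L0: P0=I P1=I P2=I P3=M  mem[L0]=87
13. P0: store L1 := 51  bus=[BusRdX,Flush]  L1: P0=M P1=I P2=I P3=I  mem[L1]=43
14. P3: store L1 := 4  bus=[BusRdX,Flush]  L1: P0=I P1=I P2=I P3=M  mem[L1]=51
15. P3: store L1 := 92  bus=[-]  L1: P0=I P1=I P2=I P3=M  mem[L1]=51
16. P3: store L1 := 29  bus=[-]  L1: P0=I P1=I P2=I P3=M  mem[L1]=51
17. P0: load  L0  bus=[BusRd]  L0: P0=S P1=I P2=I P3=O  mem[L0]=87
18. P1: load  L0  bus=[BusRd]  L0: P0=S P1=S P2=I P3=O  mem[L0]=87
19. P0: load  L0  bus=[-]  L0: P0=S P1=S P2=I P3=O  mem[L0]=87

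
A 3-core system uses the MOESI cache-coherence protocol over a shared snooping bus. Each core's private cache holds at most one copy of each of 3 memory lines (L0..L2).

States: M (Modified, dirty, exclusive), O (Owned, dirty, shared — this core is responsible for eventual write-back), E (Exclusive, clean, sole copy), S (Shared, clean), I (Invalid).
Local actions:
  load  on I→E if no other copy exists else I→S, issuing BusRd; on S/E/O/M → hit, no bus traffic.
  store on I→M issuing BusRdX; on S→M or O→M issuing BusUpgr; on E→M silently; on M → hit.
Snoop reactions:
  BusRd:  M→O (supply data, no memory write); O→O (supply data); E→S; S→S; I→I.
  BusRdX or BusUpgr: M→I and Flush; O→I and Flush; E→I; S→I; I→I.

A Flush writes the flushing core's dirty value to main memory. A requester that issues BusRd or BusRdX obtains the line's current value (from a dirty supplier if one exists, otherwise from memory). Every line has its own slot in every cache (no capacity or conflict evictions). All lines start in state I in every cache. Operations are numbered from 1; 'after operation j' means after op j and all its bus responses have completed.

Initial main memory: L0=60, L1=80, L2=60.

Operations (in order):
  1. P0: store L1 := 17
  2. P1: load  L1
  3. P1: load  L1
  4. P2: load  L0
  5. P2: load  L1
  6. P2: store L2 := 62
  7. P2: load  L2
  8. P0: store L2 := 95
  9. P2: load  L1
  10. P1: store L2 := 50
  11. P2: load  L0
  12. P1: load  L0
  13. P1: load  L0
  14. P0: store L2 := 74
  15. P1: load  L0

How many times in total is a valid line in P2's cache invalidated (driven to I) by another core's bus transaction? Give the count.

invalidations = 1

step 1: P0: store L1 := 17  ⟶  MII  (L1)  txn=BusRdX  M[L1]=80
step 2: P1: load  L1  ⟶  OSI  (L1)  txn=BusRd  M[L1]=80
step 3: P1: load  L1  ⟶  OSI  (L1)  txn=∅  M[L1]=80
step 4: P2: load  L0  ⟶  IIE  (L0)  txn=BusRd  M[L0]=60
step 5: P2: load  L1  ⟶  OSS  (L1)  txn=BusRd  M[L1]=80
step 6: P2: store L2 := 62  ⟶  IIM  (L2)  txn=BusRdX  M[L2]=60
step 7: P2: load  L2  ⟶  IIM  (L2)  txn=∅  M[L2]=60
step 8: P0: store L2 := 95  ⟶  MII  (L2)  txn=BusRdX+Flush  M[L2]=62
step 9: P2: load  L1  ⟶  OSS  (L1)  txn=∅  M[L1]=80
step 10: P1: store L2 := 50  ⟶  IMI  (L2)  txn=BusRdX+Flush  M[L2]=95
step 11: P2: load  L0  ⟶  IIE  (L0)  txn=∅  M[L0]=60
step 12: P1: load  L0  ⟶  ISS  (L0)  txn=BusRd  M[L0]=60
step 13: P1: load  L0  ⟶  ISS  (L0)  txn=∅  M[L0]=60
step 14: P0: store L2 := 74  ⟶  MII  (L2)  txn=BusRdX+Flush  M[L2]=50
step 15: P1: load  L0  ⟶  ISS  (L0)  txn=∅  M[L0]=60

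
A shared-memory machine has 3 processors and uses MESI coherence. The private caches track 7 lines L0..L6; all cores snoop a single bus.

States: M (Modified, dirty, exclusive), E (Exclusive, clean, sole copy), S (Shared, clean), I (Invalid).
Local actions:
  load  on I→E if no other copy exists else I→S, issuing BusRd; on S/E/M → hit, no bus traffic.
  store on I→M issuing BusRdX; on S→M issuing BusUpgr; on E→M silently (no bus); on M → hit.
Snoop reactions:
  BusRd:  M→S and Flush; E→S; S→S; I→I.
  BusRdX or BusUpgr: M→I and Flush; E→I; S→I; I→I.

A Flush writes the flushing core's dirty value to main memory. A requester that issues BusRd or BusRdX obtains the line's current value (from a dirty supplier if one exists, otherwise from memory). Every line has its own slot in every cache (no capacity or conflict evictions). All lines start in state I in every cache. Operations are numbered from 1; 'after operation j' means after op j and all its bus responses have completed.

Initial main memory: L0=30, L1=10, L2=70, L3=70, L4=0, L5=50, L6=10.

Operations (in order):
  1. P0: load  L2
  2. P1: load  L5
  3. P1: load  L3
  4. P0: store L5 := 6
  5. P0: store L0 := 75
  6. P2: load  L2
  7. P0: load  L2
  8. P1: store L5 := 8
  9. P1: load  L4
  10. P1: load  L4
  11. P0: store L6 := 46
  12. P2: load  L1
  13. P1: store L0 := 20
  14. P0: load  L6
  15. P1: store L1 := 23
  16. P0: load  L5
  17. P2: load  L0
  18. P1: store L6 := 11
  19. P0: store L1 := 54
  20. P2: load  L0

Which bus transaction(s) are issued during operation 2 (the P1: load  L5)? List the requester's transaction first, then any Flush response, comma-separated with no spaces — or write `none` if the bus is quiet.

[1] P0: load  L2 | P0:E(70), P1:I, P2:I | bus: BusRd
[2] P1: load  L5 | P0:I, P1:E(50), P2:I | bus: BusRd
[3] P1: load  L3 | P0:I, P1:E(70), P2:I | bus: BusRd
[4] P0: store L5 := 6 | P0:M(6), P1:I, P2:I | bus: BusRdX
[5] P0: store L0 := 75 | P0:M(75), P1:I, P2:I | bus: BusRdX
[6] P2: load  L2 | P0:S(70), P1:I, P2:S(70) | bus: BusRd
[7] P0: load  L2 | P0:S(70), P1:I, P2:S(70) | bus: none
[8] P1: store L5 := 8 | P0:I, P1:M(8), P2:I | bus: BusRdX,Flush
[9] P1: load  L4 | P0:I, P1:E(0), P2:I | bus: BusRd
[10] P1: load  L4 | P0:I, P1:E(0), P2:I | bus: none
[11] P0: store L6 := 46 | P0:M(46), P1:I, P2:I | bus: BusRdX
[12] P2: load  L1 | P0:I, P1:I, P2:E(10) | bus: BusRd
[13] P1: store L0 := 20 | P0:I, P1:M(20), P2:I | bus: BusRdX,Flush
[14] P0: load  L6 | P0:M(46), P1:I, P2:I | bus: none
[15] P1: store L1 := 23 | P0:I, P1:M(23), P2:I | bus: BusRdX
[16] P0: load  L5 | P0:S(8), P1:S(8), P2:I | bus: BusRd,Flush
[17] P2: load  L0 | P0:I, P1:S(20), P2:S(20) | bus: BusRd,Flush
[18] P1: store L6 := 11 | P0:I, P1:M(11), P2:I | bus: BusRdX,Flush
[19] P0: store L1 := 54 | P0:M(54), P1:I, P2:I | bus: BusRdX,Flush
[20] P2: load  L0 | P0:I, P1:S(20), P2:S(20) | bus: none

bus = BusRd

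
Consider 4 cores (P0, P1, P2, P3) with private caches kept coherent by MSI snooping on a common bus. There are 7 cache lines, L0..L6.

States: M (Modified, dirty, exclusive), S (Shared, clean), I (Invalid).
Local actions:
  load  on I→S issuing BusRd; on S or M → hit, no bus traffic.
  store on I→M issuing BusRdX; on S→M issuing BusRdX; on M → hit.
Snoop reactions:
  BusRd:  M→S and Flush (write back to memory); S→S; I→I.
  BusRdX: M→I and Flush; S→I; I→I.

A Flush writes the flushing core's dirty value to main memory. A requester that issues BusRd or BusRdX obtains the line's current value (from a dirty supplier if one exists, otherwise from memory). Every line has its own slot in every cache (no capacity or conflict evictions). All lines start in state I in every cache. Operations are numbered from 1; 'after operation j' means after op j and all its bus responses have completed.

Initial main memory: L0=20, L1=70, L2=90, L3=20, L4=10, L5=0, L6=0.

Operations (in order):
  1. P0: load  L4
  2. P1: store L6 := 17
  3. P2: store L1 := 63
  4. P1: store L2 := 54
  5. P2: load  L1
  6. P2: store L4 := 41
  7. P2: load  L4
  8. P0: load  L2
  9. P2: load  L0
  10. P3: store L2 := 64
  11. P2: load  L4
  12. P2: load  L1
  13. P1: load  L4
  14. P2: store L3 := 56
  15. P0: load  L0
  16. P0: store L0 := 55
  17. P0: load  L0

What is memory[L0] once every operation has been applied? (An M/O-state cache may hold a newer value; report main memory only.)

1. P0: load  L4  bus=[BusRd]  L4: P0=S P1=I P2=I P3=I  mem[L4]=10
2. P1: store L6 := 17  bus=[BusRdX]  L6: P0=I P1=M P2=I P3=I  mem[L6]=0
3. P2: store L1 := 63  bus=[BusRdX]  L1: P0=I P1=I P2=M P3=I  mem[L1]=70
4. P1: store L2 := 54  bus=[BusRdX]  L2: P0=I P1=M P2=I P3=I  mem[L2]=90
5. P2: load  L1  bus=[-]  L1: P0=I P1=I P2=M P3=I  mem[L1]=70
6. P2: store L4 := 41  bus=[BusRdX]  L4: P0=I P1=I P2=M P3=I  mem[L4]=10
7. P2: load  L4  bus=[-]  L4: P0=I P1=I P2=M P3=I  mem[L4]=10
8. P0: load  L2  bus=[BusRd,Flush]  L2: P0=S P1=S P2=I P3=I  mem[L2]=54
9. P2: load  L0  bus=[BusRd]  L0: P0=I P1=I P2=S P3=I  mem[L0]=20
10. P3: store L2 := 64  bus=[BusRdX]  L2: P0=I P1=I P2=I P3=M  mem[L2]=54
11. P2: load  L4  bus=[-]  L4: P0=I P1=I P2=M P3=I  mem[L4]=10
12. P2: load  L1  bus=[-]  L1: P0=I P1=I P2=M P3=I  mem[L1]=70
13. P1: load  L4  bus=[BusRd,Flush]  L4: P0=I P1=S P2=S P3=I  mem[L4]=41
14. P2: store L3 := 56  bus=[BusRdX]  L3: P0=I P1=I P2=M P3=I  mem[L3]=20
15. P0: load  L0  bus=[BusRd]  L0: P0=S P1=I P2=S P3=I  mem[L0]=20
16. P0: store L0 := 55  bus=[BusRdX]  L0: P0=M P1=I P2=I P3=I  mem[L0]=20
17. P0: load  L0  bus=[-]  L0: P0=M P1=I P2=I P3=I  mem[L0]=20

memory[L0] = 20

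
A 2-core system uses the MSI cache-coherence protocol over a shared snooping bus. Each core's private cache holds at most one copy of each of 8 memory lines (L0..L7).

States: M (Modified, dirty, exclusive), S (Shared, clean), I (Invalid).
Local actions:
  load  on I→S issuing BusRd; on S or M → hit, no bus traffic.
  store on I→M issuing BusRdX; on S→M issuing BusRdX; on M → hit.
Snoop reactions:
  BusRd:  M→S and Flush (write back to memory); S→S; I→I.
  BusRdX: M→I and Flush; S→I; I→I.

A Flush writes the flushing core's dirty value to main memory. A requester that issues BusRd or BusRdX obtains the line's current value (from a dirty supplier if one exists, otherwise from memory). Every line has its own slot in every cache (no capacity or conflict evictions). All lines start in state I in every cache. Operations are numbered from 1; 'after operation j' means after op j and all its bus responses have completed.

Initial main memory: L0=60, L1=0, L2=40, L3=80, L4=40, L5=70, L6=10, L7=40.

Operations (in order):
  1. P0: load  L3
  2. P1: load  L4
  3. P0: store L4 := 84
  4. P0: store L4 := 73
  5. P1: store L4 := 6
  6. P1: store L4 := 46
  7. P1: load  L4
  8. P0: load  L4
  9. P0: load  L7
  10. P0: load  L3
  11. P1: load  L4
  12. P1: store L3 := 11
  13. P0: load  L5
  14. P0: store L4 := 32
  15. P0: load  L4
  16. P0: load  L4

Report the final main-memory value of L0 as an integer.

memory[L0] = 60

step 1: P0: load  L3  ⟶  SI  (L3)  txn=BusRd  M[L3]=80
step 2: P1: load  L4  ⟶  IS  (L4)  txn=BusRd  M[L4]=40
step 3: P0: store L4 := 84  ⟶  MI  (L4)  txn=BusRdX  M[L4]=40
step 4: P0: store L4 := 73  ⟶  MI  (L4)  txn=∅  M[L4]=40
step 5: P1: store L4 := 6  ⟶  IM  (L4)  txn=BusRdX+Flush  M[L4]=73
step 6: P1: store L4 := 46  ⟶  IM  (L4)  txn=∅  M[L4]=73
step 7: P1: load  L4  ⟶  IM  (L4)  txn=∅  M[L4]=73
step 8: P0: load  L4  ⟶  SS  (L4)  txn=BusRd+Flush  M[L4]=46
step 9: P0: load  L7  ⟶  SI  (L7)  txn=BusRd  M[L7]=40
step 10: P0: load  L3  ⟶  SI  (L3)  txn=∅  M[L3]=80
step 11: P1: load  L4  ⟶  SS  (L4)  txn=∅  M[L4]=46
step 12: P1: store L3 := 11  ⟶  IM  (L3)  txn=BusRdX  M[L3]=80
step 13: P0: load  L5  ⟶  SI  (L5)  txn=BusRd  M[L5]=70
step 14: P0: store L4 := 32  ⟶  MI  (L4)  txn=BusRdX  M[L4]=46
step 15: P0: load  L4  ⟶  MI  (L4)  txn=∅  M[L4]=46
step 16: P0: load  L4  ⟶  MI  (L4)  txn=∅  M[L4]=46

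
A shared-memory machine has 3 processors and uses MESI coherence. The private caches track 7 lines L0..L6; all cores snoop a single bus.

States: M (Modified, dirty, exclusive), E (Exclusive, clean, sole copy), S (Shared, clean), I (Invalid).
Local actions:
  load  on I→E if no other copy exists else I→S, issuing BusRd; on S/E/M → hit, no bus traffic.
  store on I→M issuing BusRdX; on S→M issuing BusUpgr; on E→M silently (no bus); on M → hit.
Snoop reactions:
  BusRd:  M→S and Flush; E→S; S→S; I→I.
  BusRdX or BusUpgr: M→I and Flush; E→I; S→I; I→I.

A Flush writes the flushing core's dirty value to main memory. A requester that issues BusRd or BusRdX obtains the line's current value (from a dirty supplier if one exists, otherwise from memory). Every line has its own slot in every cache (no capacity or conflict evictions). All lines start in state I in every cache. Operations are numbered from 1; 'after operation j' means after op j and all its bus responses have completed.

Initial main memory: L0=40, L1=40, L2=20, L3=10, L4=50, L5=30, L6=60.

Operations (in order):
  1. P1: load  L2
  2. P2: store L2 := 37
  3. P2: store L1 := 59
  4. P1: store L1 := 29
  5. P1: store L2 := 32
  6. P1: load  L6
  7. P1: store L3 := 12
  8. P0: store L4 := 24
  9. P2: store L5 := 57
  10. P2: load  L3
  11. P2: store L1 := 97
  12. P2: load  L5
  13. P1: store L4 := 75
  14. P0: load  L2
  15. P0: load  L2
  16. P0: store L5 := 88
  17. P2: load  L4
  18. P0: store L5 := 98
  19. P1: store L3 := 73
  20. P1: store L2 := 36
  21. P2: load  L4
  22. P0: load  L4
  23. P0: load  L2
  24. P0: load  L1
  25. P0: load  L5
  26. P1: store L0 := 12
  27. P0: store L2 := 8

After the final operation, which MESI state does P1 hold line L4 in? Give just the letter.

state = S

  op1 P1: load  L2 → I/E/I on L2; bus BusRd; mem=20
  op2 P2: store L2 := 37 → I/I/M on L2; bus BusRdX; mem=20
  op3 P2: store L1 := 59 → I/I/M on L1; bus BusRdX; mem=40
  op4 P1: store L1 := 29 → I/M/I on L1; bus BusRdX Flush; mem=59
  op5 P1: store L2 := 32 → I/M/I on L2; bus BusRdX Flush; mem=37
  op6 P1: load  L6 → I/E/I on L6; bus BusRd; mem=60
  op7 P1: store L3 := 12 → I/M/I on L3; bus BusRdX; mem=10
  op8 P0: store L4 := 24 → M/I/I on L4; bus BusRdX; mem=50
  op9 P2: store L5 := 57 → I/I/M on L5; bus BusRdX; mem=30
  op10 P2: load  L3 → I/S/S on L3; bus BusRd Flush; mem=12
  op11 P2: store L1 := 97 → I/I/M on L1; bus BusRdX Flush; mem=29
  op12 P2: load  L5 → I/I/M on L5; bus (none); mem=30
  op13 P1: store L4 := 75 → I/M/I on L4; bus BusRdX Flush; mem=24
  op14 P0: load  L2 → S/S/I on L2; bus BusRd Flush; mem=32
  op15 P0: load  L2 → S/S/I on L2; bus (none); mem=32
  op16 P0: store L5 := 88 → M/I/I on L5; bus BusRdX Flush; mem=57
  op17 P2: load  L4 → I/S/S on L4; bus BusRd Flush; mem=75
  op18 P0: store L5 := 98 → M/I/I on L5; bus (none); mem=57
  op19 P1: store L3 := 73 → I/M/I on L3; bus BusUpgr; mem=12
  op20 P1: store L2 := 36 → I/M/I on L2; bus BusUpgr; mem=32
  op21 P2: load  L4 → I/S/S on L4; bus (none); mem=75
  op22 P0: load  L4 → S/S/S on L4; bus BusRd; mem=75
  op23 P0: load  L2 → S/S/I on L2; bus BusRd Flush; mem=36
  op24 P0: load  L1 → S/I/S on L1; bus BusRd Flush; mem=97
  op25 P0: load  L5 → M/I/I on L5; bus (none); mem=57
  op26 P1: store L0 := 12 → I/M/I on L0; bus BusRdX; mem=40
  op27 P0: store L2 := 8 → M/I/I on L2; bus BusUpgr; mem=36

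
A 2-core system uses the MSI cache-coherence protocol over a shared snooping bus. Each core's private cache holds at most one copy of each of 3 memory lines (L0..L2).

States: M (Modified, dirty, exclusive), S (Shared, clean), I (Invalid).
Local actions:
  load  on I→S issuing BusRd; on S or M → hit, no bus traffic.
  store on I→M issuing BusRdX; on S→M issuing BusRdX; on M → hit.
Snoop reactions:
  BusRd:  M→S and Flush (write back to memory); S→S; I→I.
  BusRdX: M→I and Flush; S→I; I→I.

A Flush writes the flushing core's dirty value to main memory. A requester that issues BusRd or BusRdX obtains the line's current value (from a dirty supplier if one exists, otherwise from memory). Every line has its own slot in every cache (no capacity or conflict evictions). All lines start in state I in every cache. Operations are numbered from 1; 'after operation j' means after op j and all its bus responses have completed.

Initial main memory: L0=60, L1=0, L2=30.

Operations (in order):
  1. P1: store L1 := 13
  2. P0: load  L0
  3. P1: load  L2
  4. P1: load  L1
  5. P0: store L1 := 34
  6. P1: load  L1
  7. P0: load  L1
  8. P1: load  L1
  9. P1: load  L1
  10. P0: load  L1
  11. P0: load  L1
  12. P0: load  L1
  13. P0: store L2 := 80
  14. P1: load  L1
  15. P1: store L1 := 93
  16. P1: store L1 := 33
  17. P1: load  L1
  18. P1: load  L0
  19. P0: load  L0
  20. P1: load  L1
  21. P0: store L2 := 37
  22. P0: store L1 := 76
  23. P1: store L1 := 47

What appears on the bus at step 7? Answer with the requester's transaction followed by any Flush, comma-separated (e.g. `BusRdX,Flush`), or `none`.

1. P1: store L1 := 13  bus=[BusRdX]  L1: P0=I P1=M  mem[L1]=0
2. P0: load  L0  bus=[BusRd]  L0: P0=S P1=I  mem[L0]=60
3. P1: load  L2  bus=[BusRd]  L2: P0=I P1=S  mem[L2]=30
4. P1: load  L1  bus=[-]  L1: P0=I P1=M  mem[L1]=0
5. P0: store L1 := 34  bus=[BusRdX,Flush]  L1: P0=M P1=I  mem[L1]=13
6. P1: load  L1  bus=[BusRd,Flush]  L1: P0=S P1=S  mem[L1]=34
7. P0: load  L1  bus=[-]  L1: P0=S P1=S  mem[L1]=34
8. P1: load  L1  bus=[-]  L1: P0=S P1=S  mem[L1]=34
9. P1: load  L1  bus=[-]  L1: P0=S P1=S  mem[L1]=34
10. P0: load  L1  bus=[-]  L1: P0=S P1=S  mem[L1]=34
11. P0: load  L1  bus=[-]  L1: P0=S P1=S  mem[L1]=34
12. P0: load  L1  bus=[-]  L1: P0=S P1=S  mem[L1]=34
13. P0: store L2 := 80  bus=[BusRdX]  L2: P0=M P1=I  mem[L2]=30
14. P1: load  L1  bus=[-]  L1: P0=S P1=S  mem[L1]=34
15. P1: store L1 := 93  bus=[BusRdX]  L1: P0=I P1=M  mem[L1]=34
16. P1: store L1 := 33  bus=[-]  L1: P0=I P1=M  mem[L1]=34
17. P1: load  L1  bus=[-]  L1: P0=I P1=M  mem[L1]=34
18. P1: load  L0  bus=[BusRd]  L0: P0=S P1=S  mem[L0]=60
19. P0: load  L0  bus=[-]  L0: P0=S P1=S  mem[L0]=60
20. P1: load  L1  bus=[-]  L1: P0=I P1=M  mem[L1]=34
21. P0: store L2 := 37  bus=[-]  L2: P0=M P1=I  mem[L2]=30
22. P0: store L1 := 76  bus=[BusRdX,Flush]  L1: P0=M P1=I  mem[L1]=33
23. P1: store L1 := 47  bus=[BusRdX,Flush]  L1: P0=I P1=M  mem[L1]=76

bus = none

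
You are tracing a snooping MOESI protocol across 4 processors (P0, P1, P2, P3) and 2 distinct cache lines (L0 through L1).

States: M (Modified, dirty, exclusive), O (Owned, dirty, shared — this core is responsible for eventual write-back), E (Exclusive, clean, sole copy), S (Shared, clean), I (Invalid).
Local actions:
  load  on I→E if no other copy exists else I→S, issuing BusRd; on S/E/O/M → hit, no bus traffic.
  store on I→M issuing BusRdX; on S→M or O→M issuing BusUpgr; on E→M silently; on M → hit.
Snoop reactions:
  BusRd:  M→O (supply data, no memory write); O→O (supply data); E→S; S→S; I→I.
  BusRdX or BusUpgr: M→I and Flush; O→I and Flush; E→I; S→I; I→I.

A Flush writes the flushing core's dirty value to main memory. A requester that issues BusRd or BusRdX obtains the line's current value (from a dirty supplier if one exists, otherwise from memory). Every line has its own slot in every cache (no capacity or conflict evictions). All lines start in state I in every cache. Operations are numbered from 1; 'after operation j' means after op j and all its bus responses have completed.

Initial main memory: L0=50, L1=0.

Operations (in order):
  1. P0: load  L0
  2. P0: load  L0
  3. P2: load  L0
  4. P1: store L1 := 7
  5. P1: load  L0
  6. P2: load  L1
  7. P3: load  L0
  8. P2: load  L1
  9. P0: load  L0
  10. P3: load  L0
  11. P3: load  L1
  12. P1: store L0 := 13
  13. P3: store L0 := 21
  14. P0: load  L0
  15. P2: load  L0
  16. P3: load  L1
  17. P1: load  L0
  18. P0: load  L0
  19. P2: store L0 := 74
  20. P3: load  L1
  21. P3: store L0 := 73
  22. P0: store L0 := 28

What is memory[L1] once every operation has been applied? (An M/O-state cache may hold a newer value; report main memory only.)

memory[L1] = 0

[1] P0: load  L0 | P0:E(50), P1:I, P2:I, P3:I | bus: BusRd
[2] P0: load  L0 | P0:E(50), P1:I, P2:I, P3:I | bus: none
[3] P2: load  L0 | P0:S(50), P1:I, P2:S(50), P3:I | bus: BusRd
[4] P1: store L1 := 7 | P0:I, P1:M(7), P2:I, P3:I | bus: BusRdX
[5] P1: load  L0 | P0:S(50), P1:S(50), P2:S(50), P3:I | bus: BusRd
[6] P2: load  L1 | P0:I, P1:O(7), P2:S(7), P3:I | bus: BusRd
[7] P3: load  L0 | P0:S(50), P1:S(50), P2:S(50), P3:S(50) | bus: BusRd
[8] P2: load  L1 | P0:I, P1:O(7), P2:S(7), P3:I | bus: none
[9] P0: load  L0 | P0:S(50), P1:S(50), P2:S(50), P3:S(50) | bus: none
[10] P3: load  L0 | P0:S(50), P1:S(50), P2:S(50), P3:S(50) | bus: none
[11] P3: load  L1 | P0:I, P1:O(7), P2:S(7), P3:S(7) | bus: BusRd
[12] P1: store L0 := 13 | P0:I, P1:M(13), P2:I, P3:I | bus: BusUpgr
[13] P3: store L0 := 21 | P0:I, P1:I, P2:I, P3:M(21) | bus: BusRdX,Flush
[14] P0: load  L0 | P0:S(21), P1:I, P2:I, P3:O(21) | bus: BusRd
[15] P2: load  L0 | P0:S(21), P1:I, P2:S(21), P3:O(21) | bus: BusRd
[16] P3: load  L1 | P0:I, P1:O(7), P2:S(7), P3:S(7) | bus: none
[17] P1: load  L0 | P0:S(21), P1:S(21), P2:S(21), P3:O(21) | bus: BusRd
[18] P0: load  L0 | P0:S(21), P1:S(21), P2:S(21), P3:O(21) | bus: none
[19] P2: store L0 := 74 | P0:I, P1:I, P2:M(74), P3:I | bus: BusUpgr,Flush
[20] P3: load  L1 | P0:I, P1:O(7), P2:S(7), P3:S(7) | bus: none
[21] P3: store L0 := 73 | P0:I, P1:I, P2:I, P3:M(73) | bus: BusRdX,Flush
[22] P0: store L0 := 28 | P0:M(28), P1:I, P2:I, P3:I | bus: BusRdX,Flush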